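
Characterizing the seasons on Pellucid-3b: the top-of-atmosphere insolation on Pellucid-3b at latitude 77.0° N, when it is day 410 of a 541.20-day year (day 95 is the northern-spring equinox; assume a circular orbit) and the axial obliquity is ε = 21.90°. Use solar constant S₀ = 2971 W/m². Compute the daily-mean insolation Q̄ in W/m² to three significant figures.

Solar longitude: λ_s = 360° × (410 − 95)/541.20 = 209.534°.
sin δ = sin 21.90° × sin 209.534° = -0.18386, so δ = -10.595°.
cos H₀ = −tan(+77.0°) tan(-10.595°) = 0.8102, H₀ = 0.6263 rad.
Bracket: H₀ sin φ sin δ + cos φ cos δ sin H₀ = 0.6263×0.97437×-0.18386 + 0.22495×0.98295×0.58614 = -0.112200 + 0.129604 = 0.017404.
Q̄ = (S₀/π) × [bracket] = (2971/π) × 0.017404 = 16.46 W/m².

Q̄ ≈ 16.5 W/m²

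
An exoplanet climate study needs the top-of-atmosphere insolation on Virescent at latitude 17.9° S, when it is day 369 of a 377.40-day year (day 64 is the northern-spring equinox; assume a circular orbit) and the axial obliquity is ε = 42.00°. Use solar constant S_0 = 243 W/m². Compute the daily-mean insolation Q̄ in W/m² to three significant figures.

Solar longitude: L_s = 360° × (369 − 64)/377.40 = 290.938°.
sin δ = sin 42.00° × sin 290.938° = -0.62495, so δ = -38.678°.
cos h₀ = −tan(-17.9°) tan(-38.678°) = -0.2586, h₀ = 1.8323 rad.
Bracket: h₀ sin ϕ sin δ + cos ϕ cos δ sin h₀ = 1.8323×-0.30736×-0.62495 + 0.95159×0.78067×0.96599 = 0.351957 + 0.717612 = 1.069569.
Q̄ = (S_0/π) × [bracket] = (243/π) × 1.069569 = 82.73 W/m².

Q̄ ≈ 82.7 W/m²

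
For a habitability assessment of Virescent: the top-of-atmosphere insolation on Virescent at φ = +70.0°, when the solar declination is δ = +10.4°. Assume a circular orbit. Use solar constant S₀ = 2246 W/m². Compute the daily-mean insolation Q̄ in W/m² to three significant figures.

cos H₀ = −tan(+70.0°) tan(+10.400°) = -0.5043, H₀ = 2.0993 rad.
Bracket: H₀ sin φ sin δ + cos φ cos δ sin H₀ = 2.0993×0.93969×0.18052 + 0.34202×0.98357×0.86355 = 0.356110 + 0.290499 = 0.646609.
Q̄ = (S₀/π) × [bracket] = (2246/π) × 0.646609 = 462.3 W/m².

Q̄ ≈ 462 W/m²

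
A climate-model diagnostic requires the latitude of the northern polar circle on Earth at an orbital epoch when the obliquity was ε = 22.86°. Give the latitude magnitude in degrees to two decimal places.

The polar circle is the lowest latitude that experiences at least one full rotation of continuous daylight at the northern-summer solstice; it lies at |φ| = 90° − ε = 90° − 22.86° = 67.14°.

67.14°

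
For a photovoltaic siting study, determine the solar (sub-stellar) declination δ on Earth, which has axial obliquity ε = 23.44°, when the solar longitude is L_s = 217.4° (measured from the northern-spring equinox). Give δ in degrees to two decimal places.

δ = -13.98°

sin δ = sin ε · sin L_s = sin 23.44° × sin 217.4° = -0.241607.
δ = arcsin(-0.241607) = -13.98°.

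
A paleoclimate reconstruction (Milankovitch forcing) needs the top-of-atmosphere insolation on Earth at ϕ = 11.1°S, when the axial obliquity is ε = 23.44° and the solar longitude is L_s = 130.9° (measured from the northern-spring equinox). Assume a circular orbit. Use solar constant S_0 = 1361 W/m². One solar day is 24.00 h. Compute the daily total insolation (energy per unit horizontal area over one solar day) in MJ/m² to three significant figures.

Solar declination: sin δ = sin ε · sin L_s = sin 23.44° × sin 130.9° = 0.30067, so δ = +17.498°.
cos h₀ = −tan(-11.1°) tan(+17.498°) = 0.0619, h₀ = 1.5089 rad.
Bracket: h₀ sin ϕ sin δ + cos ϕ cos δ sin h₀ = 1.5089×-0.19252×0.30067 + 0.98129×0.95373×0.99809 = -0.087343 + 0.934098 = 0.846755.
Q̄ = (S_0/π) × [bracket] = (1361/π) × 0.846755 = 366.83 W/m².
Daily total = Q̄ × 24.00 h × 3600 s/h = 366.83 × 24.00 × 3600 / 10⁶ = 31.69 MJ/m².

31.7 MJ/m²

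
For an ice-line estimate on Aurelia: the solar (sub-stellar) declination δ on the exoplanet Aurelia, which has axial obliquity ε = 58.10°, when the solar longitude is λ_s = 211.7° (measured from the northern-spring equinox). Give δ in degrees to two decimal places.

δ = -26.49°

sin δ = sin ε · sin λ_s = sin 58.10° × sin 211.7° = -0.446111.
δ = arcsin(-0.446111) = -26.49°.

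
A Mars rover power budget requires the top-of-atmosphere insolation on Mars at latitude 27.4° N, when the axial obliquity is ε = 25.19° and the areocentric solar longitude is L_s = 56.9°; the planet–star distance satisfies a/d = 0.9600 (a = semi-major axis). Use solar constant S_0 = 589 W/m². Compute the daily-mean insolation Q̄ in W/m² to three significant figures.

sin δ = sin 25.19° × sin 56.9° = 0.35655, so δ = +20.889°.
cos h₀ = −tan(+27.4°) tan(+20.889°) = -0.1978, h₀ = 1.7699 rad.
Bracket: h₀ sin ϕ sin δ + cos ϕ cos δ sin h₀ = 1.7699×0.46020×0.35655 + 0.88782×0.93428×0.98024 = 0.290413 + 0.813082 = 1.103495.
Inverse-square distance factor (a/d)² = 0.9600² = 0.921600.
Q̄ = (S_0/π) × 0.921600 × [bracket] = (589/π) × 0.921600 × 1.103495 = 190.7 W/m².

Q̄ ≈ 191 W/m²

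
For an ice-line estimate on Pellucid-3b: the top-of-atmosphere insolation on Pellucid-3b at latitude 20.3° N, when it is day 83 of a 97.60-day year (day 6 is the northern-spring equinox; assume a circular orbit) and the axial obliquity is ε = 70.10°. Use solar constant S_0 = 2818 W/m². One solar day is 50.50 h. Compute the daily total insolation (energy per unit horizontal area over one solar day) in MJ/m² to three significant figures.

4.40 MJ/m²

Solar longitude: L_s = 360° × (83 − 6)/97.60 = 284.016°.
sin δ = sin 70.10° × sin 284.016° = -0.91229, so δ = -65.824°.
cos h₀ = −tan(+20.3°) tan(-65.824°) = 0.8240, h₀ = 0.6023 rad.
Bracket: h₀ sin ϕ sin δ + cos ϕ cos δ sin h₀ = 0.6023×0.34694×-0.91229 + 0.93789×0.40954×0.56657 = -0.190634 + 0.217622 = 0.026988.
Q̄ = (S_0/π) × [bracket] = (2818/π) × 0.026988 = 24.208 W/m².
Daily total = Q̄ × 50.50 h × 3600 s/h = 24.208 × 50.50 × 3600 / 10⁶ = 4.401 MJ/m².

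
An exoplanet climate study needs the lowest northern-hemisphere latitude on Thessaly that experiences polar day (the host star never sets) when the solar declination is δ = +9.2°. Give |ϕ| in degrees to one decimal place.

|ϕ| = 80.8°

Polar day requires cos h₀ = −tan ϕ tan δ ≤ −1, i.e. tan ϕ tan δ ≥ 1.
The boundary is |tan ϕ| · |tan δ| = 1, so |ϕ| = 90° − |δ| = 90° − 9.2° = 80.8° in the northern hemisphere.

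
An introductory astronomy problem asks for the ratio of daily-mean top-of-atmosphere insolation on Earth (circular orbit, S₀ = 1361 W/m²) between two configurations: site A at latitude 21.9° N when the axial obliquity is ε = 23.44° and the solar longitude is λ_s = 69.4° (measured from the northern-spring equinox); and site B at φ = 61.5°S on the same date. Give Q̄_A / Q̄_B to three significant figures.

Q̄_A / Q̄_B ≈ 19.3

— Configuration A (φ=+21.9°):
Solar declination: sin δ = sin ε · sin λ_s = sin 23.44° × sin 69.4° = 0.37235, so δ = +21.861°.
cos H₀ = −tan(+21.9°) tan(+21.861°) = -0.1613, H₀ = 1.7328 rad.
Bracket: H₀ sin φ sin δ + cos φ cos δ sin H₀ = 1.7328×0.37299×0.37235 + 0.92784×0.92809×0.98691 = 0.240656 + 0.849847 = 1.090503.
Q̄ = (S₀/π) × [bracket] = (1361/π) × 1.090503 = 472.43 W/m².
— Configuration B (φ=-61.5°):
cos H₀ = −tan(-61.5°) tan(+21.861°) = 0.7389, H₀ = 0.7393 rad.
Bracket: H₀ sin φ sin δ + cos φ cos δ sin H₀ = 0.7393×-0.87882×0.37235 + 0.47716×0.92809×0.67379 = -0.241920 + 0.298386 = 0.056466.
Q̄ = (S₀/π) × [bracket] = (1361/π) × 0.056466 = 24.462 W/m².
Ratio Q̄_A / Q̄_B = 472.43 / 24.462 = 19.31.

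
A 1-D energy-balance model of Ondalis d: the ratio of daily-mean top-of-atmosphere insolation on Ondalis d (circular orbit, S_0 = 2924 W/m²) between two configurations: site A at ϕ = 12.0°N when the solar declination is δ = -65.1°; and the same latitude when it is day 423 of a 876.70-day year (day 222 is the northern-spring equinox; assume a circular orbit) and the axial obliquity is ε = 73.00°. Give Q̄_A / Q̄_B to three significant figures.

— Configuration A (ϕ=+12.0°):
cos h₀ = −tan(+12.0°) tan(-65.100°) = 0.4579, h₀ = 1.0951 rad.
Bracket: h₀ sin ϕ sin δ + cos ϕ cos δ sin h₀ = 1.0951×0.20791×-0.90704 + 0.97815×0.42104×0.88900 = -0.206517 + 0.366126 = 0.159609.
Q̄ = (S_0/π) × [bracket] = (2924/π) × 0.159609 = 148.55 W/m².
— Configuration B (ϕ=+12.0°):
Solar longitude: L_s = 360° × (423 − 222)/876.70 = 82.537°.
sin δ = sin 73.00° × sin 82.537° = 0.94820, so δ = +71.478°.
cos h₀ = −tan(+12.0°) tan(+71.478°) = -0.6345, h₀ = 2.2581 rad.
Bracket: h₀ sin ϕ sin δ + cos ϕ cos δ sin h₀ = 2.2581×0.20791×0.94820 + 0.97815×0.31766×0.77295 = 0.445162 + 0.240170 = 0.685332.
Q̄ = (S_0/π) × [bracket] = (2924/π) × 0.685332 = 637.86 W/m².
Ratio Q̄_A / Q̄_B = 148.55 / 637.86 = 0.2329.

Q̄_A / Q̄_B ≈ 0.233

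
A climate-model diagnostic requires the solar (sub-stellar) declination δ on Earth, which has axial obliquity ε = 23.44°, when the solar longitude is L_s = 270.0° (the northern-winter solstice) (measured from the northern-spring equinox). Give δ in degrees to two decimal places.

sin δ = sin ε · sin L_s = sin 23.44° × sin 270.0° = -0.397789.
δ = arcsin(-0.397789) = -23.44°.

δ = -23.44°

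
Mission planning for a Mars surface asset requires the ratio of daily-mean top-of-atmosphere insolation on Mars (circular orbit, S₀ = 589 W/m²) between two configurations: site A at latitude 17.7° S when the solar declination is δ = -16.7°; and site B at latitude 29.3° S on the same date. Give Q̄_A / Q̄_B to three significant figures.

— Configuration A (φ=-17.7°):
cos H₀ = −tan(-17.7°) tan(-16.700°) = -0.0957, H₀ = 1.6667 rad.
Bracket: H₀ sin φ sin δ + cos φ cos δ sin H₀ = 1.6667×-0.30403×-0.28736 + 0.95266×0.95782×0.99541 = 0.145613 + 0.908289 = 1.053902.
Q̄ = (S₀/π) × [bracket] = (589/π) × 1.053902 = 197.59 W/m².
— Configuration B (φ=-29.3°):
cos H₀ = −tan(-29.3°) tan(-16.700°) = -0.1684, H₀ = 1.7400 rad.
Bracket: H₀ sin φ sin δ + cos φ cos δ sin H₀ = 1.7400×-0.48938×-0.28736 + 0.87207×0.95782×0.98573 = 0.244693 + 0.823367 = 1.068060.
Q̄ = (S₀/π) × [bracket] = (589/π) × 1.068060 = 200.24 W/m².
Ratio Q̄_A / Q̄_B = 197.59 / 200.24 = 0.9868.

Q̄_A / Q̄_B ≈ 0.987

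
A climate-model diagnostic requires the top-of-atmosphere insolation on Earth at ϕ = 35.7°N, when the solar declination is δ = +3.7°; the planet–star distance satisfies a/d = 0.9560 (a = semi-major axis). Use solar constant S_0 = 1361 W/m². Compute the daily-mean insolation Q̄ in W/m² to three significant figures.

Q̄ ≈ 345 W/m²

cos h₀ = −tan(+35.7°) tan(+3.700°) = -0.0465, h₀ = 1.6173 rad.
Bracket: h₀ sin ϕ sin δ + cos ϕ cos δ sin h₀ = 1.6173×0.58354×0.06453 + 0.81208×0.99792×0.99892 = 0.060901 + 0.809516 = 0.870417.
Inverse-square distance factor (a/d)² = 0.9560² = 0.913936.
Q̄ = (S_0/π) × 0.913936 × [bracket] = (1361/π) × 0.913936 × 0.870417 = 344.6 W/m².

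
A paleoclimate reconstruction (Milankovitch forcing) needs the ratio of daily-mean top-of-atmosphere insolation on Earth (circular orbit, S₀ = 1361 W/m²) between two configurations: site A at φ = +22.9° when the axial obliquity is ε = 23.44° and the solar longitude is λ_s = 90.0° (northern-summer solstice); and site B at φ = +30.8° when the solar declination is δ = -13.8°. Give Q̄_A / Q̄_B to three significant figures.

Q̄_A / Q̄_B ≈ 1.69

— Configuration A (φ=+22.9°):
Solar declination: sin δ = sin ε · sin λ_s = sin 23.44° × sin 90.0° = 0.39779, so δ = +23.440°.
cos H₀ = −tan(+22.9°) tan(+23.440°) = -0.1831, H₀ = 1.7550 rad.
Bracket: H₀ sin φ sin δ + cos φ cos δ sin H₀ = 1.7550×0.38912×0.39779 + 0.92119×0.91748×0.98309 = 0.271653 + 0.830882 = 1.102535.
Q̄ = (S₀/π) × [bracket] = (1361/π) × 1.102535 = 477.64 W/m².
— Configuration B (φ=+30.8°):
cos H₀ = −tan(+30.8°) tan(-13.800°) = 0.1464, H₀ = 1.4238 rad.
Bracket: H₀ sin φ sin δ + cos φ cos δ sin H₀ = 1.4238×0.51204×-0.23853 + 0.85896×0.97113×0.98922 = -0.173899 + 0.825170 = 0.651271.
Q̄ = (S₀/π) × [bracket] = (1361/π) × 0.651271 = 282.14 W/m².
Ratio Q̄_A / Q̄_B = 477.64 / 282.14 = 1.693.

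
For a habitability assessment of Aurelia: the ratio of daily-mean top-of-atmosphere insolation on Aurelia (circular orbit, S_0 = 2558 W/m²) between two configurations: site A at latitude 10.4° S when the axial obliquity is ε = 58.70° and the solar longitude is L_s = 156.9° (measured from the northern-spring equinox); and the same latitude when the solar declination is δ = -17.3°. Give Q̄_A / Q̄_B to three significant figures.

Q̄_A / Q̄_B ≈ 0.813

— Configuration A (ϕ=-10.4°):
Solar declination: sin δ = sin ε · sin L_s = sin 58.70° × sin 156.9° = 0.33524, so δ = +19.587°.
cos h₀ = −tan(-10.4°) tan(+19.587°) = 0.0653, h₀ = 1.5054 rad.
Bracket: h₀ sin ϕ sin δ + cos ϕ cos δ sin h₀ = 1.5054×-0.18052×0.33524 + 0.98357×0.94213×0.99787 = -0.091103 + 0.924677 = 0.833574.
Q̄ = (S_0/π) × [bracket] = (2558/π) × 0.833574 = 678.73 W/m².
— Configuration B (ϕ=-10.4°):
cos h₀ = −tan(-10.4°) tan(-17.300°) = -0.0572, h₀ = 1.6280 rad.
Bracket: h₀ sin ϕ sin δ + cos ϕ cos δ sin h₀ = 1.6280×-0.18052×-0.29737 + 0.98357×0.95476×0.99836 = 0.087393 + 0.937533 = 1.024926.
Q̄ = (S_0/π) × [bracket] = (2558/π) × 1.024926 = 834.53 W/m².
Ratio Q̄_A / Q̄_B = 678.73 / 834.53 = 0.8133.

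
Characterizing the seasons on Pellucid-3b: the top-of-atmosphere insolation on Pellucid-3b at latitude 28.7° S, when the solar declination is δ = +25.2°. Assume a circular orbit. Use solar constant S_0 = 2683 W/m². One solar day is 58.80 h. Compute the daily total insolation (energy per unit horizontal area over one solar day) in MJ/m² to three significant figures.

90.2 MJ/m²

cos h₀ = −tan(-28.7°) tan(+25.200°) = 0.2576, h₀ = 1.3102 rad.
Bracket: h₀ sin ϕ sin δ + cos ϕ cos δ sin h₀ = 1.3102×-0.48022×0.42578 + 0.87715×0.90483×0.96624 = -0.267894 + 0.766877 = 0.498983.
Q̄ = (S_0/π) × [bracket] = (2683/π) × 0.498983 = 426.14 W/m².
Daily total = Q̄ × 58.80 h × 3600 s/h = 426.14 × 58.80 × 3600 / 10⁶ = 90.21 MJ/m².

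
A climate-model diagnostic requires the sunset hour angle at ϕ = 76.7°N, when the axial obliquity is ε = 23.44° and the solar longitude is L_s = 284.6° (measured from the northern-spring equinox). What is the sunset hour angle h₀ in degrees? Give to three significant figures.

h₀ = 0.00°

Solar declination: sin δ = sin ε · sin L_s = sin 23.44° × sin 284.6° = -0.38494, so δ = -22.640°.
cos h₀ = −tan ϕ · tan δ = 1.7644 ≥ 1, so the Sun never rises (polar night) and h₀ = 0.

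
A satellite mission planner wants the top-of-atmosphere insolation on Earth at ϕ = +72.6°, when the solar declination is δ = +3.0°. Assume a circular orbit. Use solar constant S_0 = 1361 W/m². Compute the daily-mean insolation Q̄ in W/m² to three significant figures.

Q̄ ≈ 165 W/m²

cos h₀ = −tan(+72.6°) tan(+3.000°) = -0.1672, h₀ = 1.7388 rad.
Bracket: h₀ sin ϕ sin δ + cos ϕ cos δ sin h₀ = 1.7388×0.95424×0.05234 + 0.29904×0.99863×0.98592 = 0.086844 + 0.294426 = 0.381270.
Q̄ = (S_0/π) × [bracket] = (1361/π) × 0.381270 = 165.2 W/m².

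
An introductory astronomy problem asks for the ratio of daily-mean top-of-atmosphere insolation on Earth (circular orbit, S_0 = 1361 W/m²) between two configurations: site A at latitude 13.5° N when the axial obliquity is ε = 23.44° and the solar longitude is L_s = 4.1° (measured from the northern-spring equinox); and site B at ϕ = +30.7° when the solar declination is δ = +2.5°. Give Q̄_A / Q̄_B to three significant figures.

— Configuration A (ϕ=+13.5°):
Solar declination: sin δ = sin ε · sin L_s = sin 23.44° × sin 4.1° = 0.02844, so δ = +1.630°.
cos h₀ = −tan(+13.5°) tan(+1.630°) = -0.0068, h₀ = 1.5776 rad.
Bracket: h₀ sin ϕ sin δ + cos ϕ cos δ sin h₀ = 1.5776×0.23345×0.02844 + 0.97237×0.99960×0.99998 = 0.010474 + 0.971962 = 0.982436.
Q̄ = (S_0/π) × [bracket] = (1361/π) × 0.982436 = 425.61 W/m².
— Configuration B (ϕ=+30.7°):
cos h₀ = −tan(+30.7°) tan(+2.500°) = -0.0259, h₀ = 1.5967 rad.
Bracket: h₀ sin ϕ sin δ + cos ϕ cos δ sin h₀ = 1.5967×0.51054×0.04362 + 0.85985×0.99905×0.99966 = 0.035558 + 0.858741 = 0.894299.
Q̄ = (S_0/π) × [bracket] = (1361/π) × 0.894299 = 387.43 W/m².
Ratio Q̄_A / Q̄_B = 425.61 / 387.43 = 1.099.

Q̄_A / Q̄_B ≈ 1.10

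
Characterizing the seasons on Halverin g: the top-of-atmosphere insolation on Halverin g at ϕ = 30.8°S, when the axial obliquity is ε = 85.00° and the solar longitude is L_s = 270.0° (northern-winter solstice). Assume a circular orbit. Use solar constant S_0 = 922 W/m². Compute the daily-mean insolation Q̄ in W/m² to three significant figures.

Solar declination: sin δ = sin ε · sin L_s = sin 85.00° × sin 270.0° = -0.99619, so δ = -85.000°.
cos h₀ = −tan(-30.8°) tan(-85.000°) = -6.8137 ≤ −1 ⇒ polar day, h₀ = π.
Bracket: h₀ sin ϕ sin δ + cos ϕ cos δ sin h₀ = 3.1416×-0.51204×-0.99619 + 0.85896×0.08716×0.00000 = 1.602496 + 0.000000 = 1.602496.
Q̄ = (S_0/π) × [bracket] = (922/π) × 1.602496 = 470.3 W/m².

Q̄ ≈ 470 W/m²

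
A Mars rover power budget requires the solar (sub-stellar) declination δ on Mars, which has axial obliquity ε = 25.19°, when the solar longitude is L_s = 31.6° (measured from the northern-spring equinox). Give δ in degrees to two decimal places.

sin δ = sin ε · sin L_s = sin 25.19° × sin 31.6° = 0.223020.
δ = arcsin(0.223020) = +12.89°.

δ = +12.89°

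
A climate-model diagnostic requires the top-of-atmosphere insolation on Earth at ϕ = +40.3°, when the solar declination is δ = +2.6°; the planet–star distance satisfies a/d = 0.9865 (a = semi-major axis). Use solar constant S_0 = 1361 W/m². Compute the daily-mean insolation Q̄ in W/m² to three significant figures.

cos h₀ = −tan(+40.3°) tan(+2.600°) = -0.0385, h₀ = 1.6093 rad.
Bracket: h₀ sin ϕ sin δ + cos ϕ cos δ sin h₀ = 1.6093×0.64679×0.04536 + 0.76267×0.99897×0.99926 = 0.047214 + 0.761321 = 0.808535.
Inverse-square distance factor (a/d)² = 0.9865² = 0.973182.
Q̄ = (S_0/π) × 0.973182 × [bracket] = (1361/π) × 0.973182 × 0.808535 = 340.9 W/m².

Q̄ ≈ 341 W/m²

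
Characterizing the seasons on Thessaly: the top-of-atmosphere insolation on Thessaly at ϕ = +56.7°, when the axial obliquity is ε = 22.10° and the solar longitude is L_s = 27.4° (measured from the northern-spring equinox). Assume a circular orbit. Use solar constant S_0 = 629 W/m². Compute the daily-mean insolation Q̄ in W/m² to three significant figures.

Q̄ ≈ 158 W/m²

Solar declination: sin δ = sin ε · sin L_s = sin 22.10° × sin 27.4° = 0.17314, so δ = +9.970°.
cos h₀ = −tan(+56.7°) tan(+9.970°) = -0.2676, h₀ = 1.8417 rad.
Bracket: h₀ sin ϕ sin δ + cos ϕ cos δ sin h₀ = 1.8417×0.83581×0.17314 + 0.54902×0.98490×0.96352 = 0.266516 + 0.521004 = 0.787520.
Q̄ = (S_0/π) × [bracket] = (629/π) × 0.787520 = 157.7 W/m².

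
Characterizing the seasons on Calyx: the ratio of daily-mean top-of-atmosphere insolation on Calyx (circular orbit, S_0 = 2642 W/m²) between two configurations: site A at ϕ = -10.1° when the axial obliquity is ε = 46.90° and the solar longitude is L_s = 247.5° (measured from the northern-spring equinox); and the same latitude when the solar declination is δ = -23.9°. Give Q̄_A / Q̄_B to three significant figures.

Q̄_A / Q̄_B ≈ 0.909

— Configuration A (ϕ=-10.1°):
Solar declination: sin δ = sin ε · sin L_s = sin 46.90° × sin 247.5° = -0.67458, so δ = -42.422°.
cos h₀ = −tan(-10.1°) tan(-42.422°) = -0.1628, h₀ = 1.7343 rad.
Bracket: h₀ sin ϕ sin δ + cos ϕ cos δ sin h₀ = 1.7343×-0.17537×-0.67458 + 0.98450×0.73820×0.98666 = 0.205170 + 0.717063 = 0.922233.
Q̄ = (S_0/π) × [bracket] = (2642/π) × 0.922233 = 775.57 W/m².
— Configuration B (ϕ=-10.1°):
cos h₀ = −tan(-10.1°) tan(-23.900°) = -0.0789, h₀ = 1.6498 rad.
Bracket: h₀ sin ϕ sin δ + cos ϕ cos δ sin h₀ = 1.6498×-0.17537×-0.40514 + 0.98450×0.91425×0.99688 = 0.117217 + 0.897271 = 1.014488.
Q̄ = (S_0/π) × [bracket] = (2642/π) × 1.014488 = 853.16 W/m².
Ratio Q̄_A / Q̄_B = 775.57 / 853.16 = 0.9091.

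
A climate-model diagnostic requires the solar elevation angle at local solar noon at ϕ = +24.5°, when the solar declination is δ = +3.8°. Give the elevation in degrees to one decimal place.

At local noon the hour angle is zero, so the zenith angle equals |ϕ − δ| = |+24.5° − (+3.800°)| = 20.700°.
Elevation = 90° − 20.700° = 69.3°.

69.3°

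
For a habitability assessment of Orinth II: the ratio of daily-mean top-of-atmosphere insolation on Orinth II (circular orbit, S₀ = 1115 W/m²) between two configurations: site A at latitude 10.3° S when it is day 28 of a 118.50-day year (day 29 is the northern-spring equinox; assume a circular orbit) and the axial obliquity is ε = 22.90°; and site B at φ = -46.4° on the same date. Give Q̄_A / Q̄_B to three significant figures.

Q̄_A / Q̄_B ≈ 1.39

— Configuration A (φ=-10.3°):
Solar longitude: λ_s = 360° × (28 − 29)/118.50 = -3.038°, i.e. -3.038° + 360° = 356.962°.
sin δ = sin 22.90° × sin 356.962° = -0.02062, so δ = -1.182°.
cos H₀ = −tan(-10.3°) tan(-1.182°) = -0.0037, H₀ = 1.5745 rad.
Bracket: H₀ sin φ sin δ + cos φ cos δ sin H₀ = 1.5745×-0.17880×-0.02062 + 0.98389×0.99979×0.99999 = 0.005805 + 0.983674 = 0.989479.
Q̄ = (S₀/π) × [bracket] = (1115/π) × 0.989479 = 351.18 W/m².
— Configuration B (φ=-46.4°):
cos H₀ = −tan(-46.4°) tan(-1.182°) = -0.0217, H₀ = 1.5925 rad.
Bracket: H₀ sin φ sin δ + cos φ cos δ sin H₀ = 1.5925×-0.72417×-0.02062 + 0.68962×0.99979×0.99977 = 0.023780 + 0.689317 = 0.713097.
Q̄ = (S₀/π) × [bracket] = (1115/π) × 0.713097 = 253.09 W/m².
Ratio Q̄_A / Q̄_B = 351.18 / 253.09 = 1.388.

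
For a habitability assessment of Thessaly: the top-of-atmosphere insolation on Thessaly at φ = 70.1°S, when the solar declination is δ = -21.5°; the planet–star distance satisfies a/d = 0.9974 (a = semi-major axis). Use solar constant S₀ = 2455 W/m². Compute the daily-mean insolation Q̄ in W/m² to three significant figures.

Q̄ ≈ 842 W/m²

cos H₀ = −tan(-70.1°) tan(-21.500°) = -1.0882 ≤ −1 ⇒ polar day, H₀ = π.
Bracket: H₀ sin φ sin δ + cos φ cos δ sin H₀ = 3.1416×-0.94029×-0.36650 + 0.34038×0.93042×0.00000 = 1.082647 + 0.000000 = 1.082647.
Inverse-square distance factor (a/d)² = 0.9974² = 0.994807.
Q̄ = (S₀/π) × 0.994807 × [bracket] = (2455/π) × 0.994807 × 1.082647 = 841.6 W/m².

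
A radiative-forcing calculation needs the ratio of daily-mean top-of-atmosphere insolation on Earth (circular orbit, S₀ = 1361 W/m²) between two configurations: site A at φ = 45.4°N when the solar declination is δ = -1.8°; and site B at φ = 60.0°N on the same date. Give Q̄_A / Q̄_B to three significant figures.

Q̄_A / Q̄_B ≈ 1.46

— Configuration A (φ=+45.4°):
cos H₀ = −tan(+45.4°) tan(-1.800°) = 0.0319, H₀ = 1.5389 rad.
Bracket: H₀ sin φ sin δ + cos φ cos δ sin H₀ = 1.5389×0.71203×-0.03141 + 0.70215×0.99951×0.99949 = -0.034417 + 0.701448 = 0.667031.
Q̄ = (S₀/π) × [bracket] = (1361/π) × 0.667031 = 288.97 W/m².
— Configuration B (φ=+60.0°):
cos H₀ = −tan(+60.0°) tan(-1.800°) = 0.0544, H₀ = 1.5163 rad.
Bracket: H₀ sin φ sin δ + cos φ cos δ sin H₀ = 1.5163×0.86603×-0.03141 + 0.50000×0.99951×0.99852 = -0.041246 + 0.499015 = 0.457769.
Q̄ = (S₀/π) × [bracket] = (1361/π) × 0.457769 = 198.31 W/m².
Ratio Q̄_A / Q̄_B = 288.97 / 198.31 = 1.457.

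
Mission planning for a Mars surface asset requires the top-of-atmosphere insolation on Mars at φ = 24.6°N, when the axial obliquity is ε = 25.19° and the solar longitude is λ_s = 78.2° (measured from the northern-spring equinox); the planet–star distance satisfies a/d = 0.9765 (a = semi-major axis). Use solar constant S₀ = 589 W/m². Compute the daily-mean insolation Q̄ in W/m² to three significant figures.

Solar declination: sin δ = sin ε · sin λ_s = sin 25.19° × sin 78.2° = 0.41663, so δ = +24.622°.
cos H₀ = −tan(+24.6°) tan(+24.622°) = -0.2098, H₀ = 1.7822 rad.
Bracket: H₀ sin φ sin δ + cos φ cos δ sin H₀ = 1.7822×0.41628×0.41663 + 0.90924×0.90908×0.97774 = 0.309095 + 0.808172 = 1.117267.
Inverse-square distance factor (a/d)² = 0.9765² = 0.953552.
Q̄ = (S₀/π) × 0.953552 × [bracket] = (589/π) × 0.953552 × 1.117267 = 199.7 W/m².

Q̄ ≈ 200 W/m²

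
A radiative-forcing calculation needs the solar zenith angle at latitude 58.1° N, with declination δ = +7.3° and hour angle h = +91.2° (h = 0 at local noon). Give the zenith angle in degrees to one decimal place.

θ_z = 84.4°

cos θ_z = sin φ sin δ + cos φ cos δ cos h = 0.107874 + -0.010977 = 0.096897.
θ_z = arccos(0.096897) = 84.4°.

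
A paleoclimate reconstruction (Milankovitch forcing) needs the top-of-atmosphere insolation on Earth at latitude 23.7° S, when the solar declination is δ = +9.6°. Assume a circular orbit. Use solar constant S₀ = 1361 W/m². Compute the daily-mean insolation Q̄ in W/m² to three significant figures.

cos H₀ = −tan(-23.7°) tan(+9.600°) = 0.0742, H₀ = 1.4965 rad.
Bracket: H₀ sin φ sin δ + cos φ cos δ sin H₀ = 1.4965×-0.40195×0.16677 + 0.91566×0.98600×0.99724 = -0.100315 + 0.900349 = 0.800034.
Q̄ = (S₀/π) × [bracket] = (1361/π) × 0.800034 = 346.6 W/m².

Q̄ ≈ 347 W/m²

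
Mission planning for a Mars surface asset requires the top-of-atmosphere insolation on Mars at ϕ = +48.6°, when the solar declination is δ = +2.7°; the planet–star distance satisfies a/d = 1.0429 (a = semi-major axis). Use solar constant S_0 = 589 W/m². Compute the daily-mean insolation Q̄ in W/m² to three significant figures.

cos h₀ = −tan(+48.6°) tan(+2.700°) = -0.0535, h₀ = 1.6243 rad.
Bracket: h₀ sin ϕ sin δ + cos ϕ cos δ sin h₀ = 1.6243×0.75011×0.04711 + 0.66131×0.99889×0.99857 = 0.057399 + 0.659631 = 0.717030.
Inverse-square distance factor (a/d)² = 1.0429² = 1.087640.
Q̄ = (S_0/π) × 1.087640 × [bracket] = (589/π) × 1.087640 × 0.717030 = 146.2 W/m².

Q̄ ≈ 146 W/m²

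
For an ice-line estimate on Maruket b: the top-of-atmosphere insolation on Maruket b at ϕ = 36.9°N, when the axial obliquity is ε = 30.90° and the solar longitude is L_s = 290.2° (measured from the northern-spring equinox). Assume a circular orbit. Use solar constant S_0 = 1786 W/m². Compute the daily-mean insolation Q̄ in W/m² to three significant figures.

Q̄ ≈ 174 W/m²

Solar declination: sin δ = sin ε · sin L_s = sin 30.90° × sin 290.2° = -0.48195, so δ = -28.813°.
cos h₀ = −tan(+36.9°) tan(-28.813°) = 0.4130, h₀ = 1.1451 rad.
Bracket: h₀ sin ϕ sin δ + cos ϕ cos δ sin h₀ = 1.1451×0.60042×-0.48195 + 0.79968×0.87620×0.91073 = -0.331360 + 0.638130 = 0.306770.
Q̄ = (S_0/π) × [bracket] = (1786/π) × 0.306770 = 174.4 W/m².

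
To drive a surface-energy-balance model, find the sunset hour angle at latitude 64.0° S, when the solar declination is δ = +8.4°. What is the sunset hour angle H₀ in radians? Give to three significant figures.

cos H₀ = −tan φ · tan δ = −tan(-64.0°) × tan(+8.400°) = 0.3028, so H₀ = 1.2632 rad = 72.38°.

H₀ = 1.26 rad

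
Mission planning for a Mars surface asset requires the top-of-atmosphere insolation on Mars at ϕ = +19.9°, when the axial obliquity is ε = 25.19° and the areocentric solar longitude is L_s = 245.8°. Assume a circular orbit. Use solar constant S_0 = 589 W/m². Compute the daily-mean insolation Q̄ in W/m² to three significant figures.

sin δ = sin 25.19° × sin 245.8° = -0.38822, so δ = -22.844°.
cos h₀ = −tan(+19.9°) tan(-22.844°) = 0.1525, h₀ = 1.4177 rad.
Bracket: h₀ sin ϕ sin δ + cos ϕ cos δ sin h₀ = 1.4177×0.34038×-0.38822 + 0.94029×0.92157×0.98830 = -0.187338 + 0.856405 = 0.669067.
Q̄ = (S_0/π) × [bracket] = (589/π) × 0.669067 = 125.4 W/m².

Q̄ ≈ 125 W/m²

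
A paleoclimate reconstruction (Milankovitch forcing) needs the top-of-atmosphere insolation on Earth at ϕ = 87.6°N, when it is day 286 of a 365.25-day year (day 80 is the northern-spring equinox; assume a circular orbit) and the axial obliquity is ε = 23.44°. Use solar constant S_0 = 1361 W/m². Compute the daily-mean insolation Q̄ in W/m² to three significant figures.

Q̄ ≈ 0.00 W/m²

Solar longitude: L_s = 360° × (286 − 80)/365.25 = 203.039°.
sin δ = sin 23.44° × sin 203.039° = -0.15568, so δ = -8.956°.
cos h₀ = −tan(+87.6°) tan(-8.956°) = 3.7602 ≥ 1 ⇒ polar night, h₀ = 0 and Q̄ = 0.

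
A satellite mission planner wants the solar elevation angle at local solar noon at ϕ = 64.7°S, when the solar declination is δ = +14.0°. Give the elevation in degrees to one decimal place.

11.3°

At local noon the hour angle is zero, so the zenith angle equals |ϕ − δ| = |-64.7° − (+14.000°)| = 78.700°.
Elevation = 90° − 78.700° = 11.3°.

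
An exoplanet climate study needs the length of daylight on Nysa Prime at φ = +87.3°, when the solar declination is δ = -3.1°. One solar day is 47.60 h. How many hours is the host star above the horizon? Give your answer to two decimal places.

cos H₀ = −tan φ · tan δ = 1.1484 ≥ 1, so the host star never rises (polar night) and H₀ = 0.
Daylight = 2H₀/(2π) × 47.60 h = (0.0000/π) × 47.60 = 0.00 h.

0.00 h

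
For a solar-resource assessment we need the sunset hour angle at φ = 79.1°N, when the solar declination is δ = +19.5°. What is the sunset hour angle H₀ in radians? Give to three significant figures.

Sunrise equation: cos H₀ = −tan φ · tan δ = -1.8389 ≤ −1, so the Sun never sets (polar day) and H₀ = π.

H₀ = 3.14 rad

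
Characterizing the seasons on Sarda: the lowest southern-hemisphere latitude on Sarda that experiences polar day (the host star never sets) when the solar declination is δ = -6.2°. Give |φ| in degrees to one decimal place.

Polar day requires cos H₀ = −tan φ tan δ ≤ −1, i.e. tan φ tan δ ≥ 1.
The boundary is |tan φ| · |tan δ| = 1, so |φ| = 90° − |δ| = 90° − 6.2° = 83.8° in the southern hemisphere.

|φ| = 83.8°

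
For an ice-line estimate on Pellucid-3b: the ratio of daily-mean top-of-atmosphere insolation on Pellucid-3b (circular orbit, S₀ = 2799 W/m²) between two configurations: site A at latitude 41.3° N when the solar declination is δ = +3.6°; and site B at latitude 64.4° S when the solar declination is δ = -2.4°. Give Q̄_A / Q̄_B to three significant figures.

Q̄_A / Q̄_B ≈ 1.66

— Configuration A (φ=+41.3°):
cos H₀ = −tan(+41.3°) tan(+3.600°) = -0.0553, H₀ = 1.6261 rad.
Bracket: H₀ sin φ sin δ + cos φ cos δ sin H₀ = 1.6261×0.66000×0.06279 + 0.75126×0.99803×0.99847 = 0.067388 + 0.748633 = 0.816021.
Q̄ = (S₀/π) × [bracket] = (2799/π) × 0.816021 = 727.03 W/m².
— Configuration B (φ=-64.4°):
cos H₀ = −tan(-64.4°) tan(-2.400°) = -0.0875, H₀ = 1.6584 rad.
Bracket: H₀ sin φ sin δ + cos φ cos δ sin H₀ = 1.6584×-0.90183×-0.04188 + 0.43209×0.99912×0.99617 = 0.062636 + 0.430056 = 0.492692.
Q̄ = (S₀/π) × [bracket] = (2799/π) × 0.492692 = 438.96 W/m².
Ratio Q̄_A / Q̄_B = 727.03 / 438.96 = 1.656.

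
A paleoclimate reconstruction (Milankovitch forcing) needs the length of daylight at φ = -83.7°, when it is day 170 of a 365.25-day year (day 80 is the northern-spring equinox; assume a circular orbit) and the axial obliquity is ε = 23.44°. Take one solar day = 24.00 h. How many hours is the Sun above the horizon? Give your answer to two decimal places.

Solar longitude: λ_s = 360° × (170 − 80)/365.25 = 88.706°.
sin δ = sin 23.44° × sin 88.706° = 0.39769, so δ = +23.434°.
cos H₀ = −tan φ · tan δ = 3.9260 ≥ 1, so the Sun never rises (polar night) and H₀ = 0.
Daylight = 2H₀/(2π) × 24.00 h = (0.0000/π) × 24.00 = 0.00 h.

0.00 h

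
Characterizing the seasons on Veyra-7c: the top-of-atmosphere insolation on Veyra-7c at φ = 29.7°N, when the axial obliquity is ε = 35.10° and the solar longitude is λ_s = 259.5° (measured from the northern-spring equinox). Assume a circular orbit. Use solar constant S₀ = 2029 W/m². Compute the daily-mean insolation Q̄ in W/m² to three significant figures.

Q̄ ≈ 214 W/m²

Solar declination: sin δ = sin ε · sin λ_s = sin 35.10° × sin 259.5° = -0.56538, so δ = -34.428°.
cos H₀ = −tan(+29.7°) tan(-34.428°) = 0.3910, H₀ = 1.1691 rad.
Bracket: H₀ sin φ sin δ + cos φ cos δ sin H₀ = 1.1691×0.49546×-0.56538 + 0.86863×0.82483×0.92040 = -0.327492 + 0.659441 = 0.331949.
Q̄ = (S₀/π) × [bracket] = (2029/π) × 0.331949 = 214.4 W/m².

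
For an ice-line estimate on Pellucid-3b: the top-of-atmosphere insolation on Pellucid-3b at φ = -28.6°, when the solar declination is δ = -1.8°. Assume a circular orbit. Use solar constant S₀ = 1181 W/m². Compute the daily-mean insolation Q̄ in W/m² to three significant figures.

Q̄ ≈ 339 W/m²

cos H₀ = −tan(-28.6°) tan(-1.800°) = -0.0171, H₀ = 1.5879 rad.
Bracket: H₀ sin φ sin δ + cos φ cos δ sin H₀ = 1.5879×-0.47869×-0.03141 + 0.87798×0.99951×0.99985 = 0.023875 + 0.877418 = 0.901293.
Q̄ = (S₀/π) × [bracket] = (1181/π) × 0.901293 = 338.8 W/m².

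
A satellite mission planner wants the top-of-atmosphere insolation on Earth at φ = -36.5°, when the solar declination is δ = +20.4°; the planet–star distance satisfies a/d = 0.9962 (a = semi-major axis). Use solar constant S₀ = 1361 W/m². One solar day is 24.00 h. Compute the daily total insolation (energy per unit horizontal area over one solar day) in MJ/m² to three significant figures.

17.0 MJ/m²

cos H₀ = −tan(-36.5°) tan(+20.400°) = 0.2752, H₀ = 1.2920 rad.
Bracket: H₀ sin φ sin δ + cos φ cos δ sin H₀ = 1.2920×-0.59482×0.34857 + 0.80386×0.93728×0.96139 = -0.267879 + 0.724352 = 0.456473.
Inverse-square distance factor (a/d)² = 0.9962² = 0.992414.
Q̄ = (S₀/π) × 0.992414 × [bracket] = (1361/π) × 0.992414 × 0.456473 = 196.25 W/m².
Daily total = Q̄ × 24.00 h × 3600 s/h = 196.25 × 24.00 × 3600 / 10⁶ = 16.96 MJ/m².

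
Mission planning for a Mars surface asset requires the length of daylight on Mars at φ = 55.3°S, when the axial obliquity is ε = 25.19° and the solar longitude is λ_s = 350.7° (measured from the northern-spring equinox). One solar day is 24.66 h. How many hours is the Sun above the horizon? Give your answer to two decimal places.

13.11 h

Solar declination: sin δ = sin ε · sin λ_s = sin 25.19° × sin 350.7° = -0.06878, so δ = -3.944°.
cos H₀ = −tan φ · tan δ = −tan(-55.3°) × tan(-3.944°) = -0.0996, so H₀ = 1.6705 rad = 95.71°.
Daylight = 2H₀/(2π) × 24.66 h = (1.6705/π) × 24.66 = 13.11 h.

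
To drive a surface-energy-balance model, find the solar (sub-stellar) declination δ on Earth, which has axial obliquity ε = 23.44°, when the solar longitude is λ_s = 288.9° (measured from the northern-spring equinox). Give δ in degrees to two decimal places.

sin δ = sin ε · sin λ_s = sin 23.44° × sin 288.9° = -0.376342.
δ = arcsin(-0.376342) = -22.11°.

δ = -22.11°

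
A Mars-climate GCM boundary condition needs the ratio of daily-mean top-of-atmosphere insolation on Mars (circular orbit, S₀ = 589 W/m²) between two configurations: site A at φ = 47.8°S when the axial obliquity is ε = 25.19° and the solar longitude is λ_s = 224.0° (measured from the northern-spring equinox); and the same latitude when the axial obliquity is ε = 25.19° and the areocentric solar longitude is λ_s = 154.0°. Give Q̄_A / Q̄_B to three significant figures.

Q̄_A / Q̄_B ≈ 2.24

— Configuration A (φ=-47.8°):
Solar declination: sin δ = sin ε · sin λ_s = sin 25.19° × sin 224.0° = -0.29566, so δ = -17.197°.
cos H₀ = −tan(-47.8°) tan(-17.197°) = -0.3413, H₀ = 1.9191 rad.
Bracket: H₀ sin φ sin δ + cos φ cos δ sin H₀ = 1.9191×-0.74080×-0.29566 + 0.67172×0.95529×0.93994 = 0.420331 + 0.603148 = 1.023479.
Q̄ = (S₀/π) × [bracket] = (589/π) × 1.023479 = 191.89 W/m².
— Configuration B (φ=-47.8°):
sin δ = sin 25.19° × sin 154.0° = 0.18658, so δ = +10.753°.
cos H₀ = −tan(-47.8°) tan(+10.753°) = 0.2094, H₀ = 1.3598 rad.
Bracket: H₀ sin φ sin δ + cos φ cos δ sin H₀ = 1.3598×-0.74080×0.18658 + 0.67172×0.98244×0.97782 = -0.187949 + 0.645287 = 0.457338.
Q̄ = (S₀/π) × [bracket] = (589/π) × 0.457338 = 85.744 W/m².
Ratio Q̄_A / Q̄_B = 191.89 / 85.744 = 2.238.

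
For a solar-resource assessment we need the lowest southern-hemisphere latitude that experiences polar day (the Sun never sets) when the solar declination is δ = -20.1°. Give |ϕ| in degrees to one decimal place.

Polar day requires cos h₀ = −tan ϕ tan δ ≤ −1, i.e. tan ϕ tan δ ≥ 1.
The boundary is |tan ϕ| · |tan δ| = 1, so |ϕ| = 90° − |δ| = 90° − 20.1° = 69.9° in the southern hemisphere.

|ϕ| = 69.9°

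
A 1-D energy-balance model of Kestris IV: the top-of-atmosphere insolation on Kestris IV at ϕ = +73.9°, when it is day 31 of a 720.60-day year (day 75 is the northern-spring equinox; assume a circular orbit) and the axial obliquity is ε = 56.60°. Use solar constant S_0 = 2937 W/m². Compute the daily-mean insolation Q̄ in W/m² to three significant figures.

Q̄ ≈ 0.00 W/m²

Solar longitude: L_s = 360° × (31 − 75)/720.60 = -21.982°, i.e. -21.982° + 360° = 338.018°.
sin δ = sin 56.60° × sin 338.018° = -0.31249, so δ = -18.209°.
cos h₀ = −tan(+73.9°) tan(-18.209°) = 1.1397 ≥ 1 ⇒ polar night, h₀ = 0 and Q̄ = 0.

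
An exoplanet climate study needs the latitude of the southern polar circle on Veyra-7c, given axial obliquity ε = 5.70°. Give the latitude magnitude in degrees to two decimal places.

The polar circle is the lowest latitude that experiences at least one full rotation of continuous darkness at the northern-summer solstice; it lies at |ϕ| = 90° − ε = 90° − 5.70° = 84.30°.

84.30°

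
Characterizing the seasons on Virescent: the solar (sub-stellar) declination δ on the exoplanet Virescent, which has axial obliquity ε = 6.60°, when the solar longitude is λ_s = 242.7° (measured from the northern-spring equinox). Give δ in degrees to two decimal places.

δ = -5.86°

sin δ = sin ε · sin λ_s = sin 6.60° × sin 242.7° = -0.102135.
δ = arcsin(-0.102135) = -5.86°.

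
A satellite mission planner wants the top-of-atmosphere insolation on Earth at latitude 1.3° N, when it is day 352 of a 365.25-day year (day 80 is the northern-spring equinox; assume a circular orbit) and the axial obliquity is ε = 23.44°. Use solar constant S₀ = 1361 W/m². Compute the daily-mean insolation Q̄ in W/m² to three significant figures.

Q̄ ≈ 391 W/m²

Solar longitude: λ_s = 360° × (352 − 80)/365.25 = 268.090°.
sin δ = sin 23.44° × sin 268.090° = -0.39757, so δ = -23.426°.
cos H₀ = −tan(+1.3°) tan(-23.426°) = 0.0098, H₀ = 1.5610 rad.
Bracket: H₀ sin φ sin δ + cos φ cos δ sin H₀ = 1.5610×0.02269×-0.39757 + 0.99974×0.91757×0.99995 = -0.014082 + 0.917286 = 0.903204.
Q̄ = (S₀/π) × [bracket] = (1361/π) × 0.903204 = 391.3 W/m².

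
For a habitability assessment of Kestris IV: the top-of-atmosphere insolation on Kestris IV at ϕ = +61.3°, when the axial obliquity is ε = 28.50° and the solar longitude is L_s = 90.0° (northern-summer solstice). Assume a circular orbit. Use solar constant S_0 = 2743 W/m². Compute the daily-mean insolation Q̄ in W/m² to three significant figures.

Q̄ ≈ 1.15e+03 W/m²

Solar declination: sin δ = sin ε · sin L_s = sin 28.50° × sin 90.0° = 0.47716, so δ = +28.500°.
cos h₀ = −tan(+61.3°) tan(+28.500°) = -0.9917, h₀ = 3.0129 rad.
Bracket: h₀ sin ϕ sin δ + cos ϕ cos δ sin h₀ = 3.0129×0.87715×0.47716 + 0.48022×0.87882×0.12835 = 1.261022 + 0.054167 = 1.315189.
Q̄ = (S_0/π) × [bracket] = (2743/π) × 1.315189 = 1148 W/m².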